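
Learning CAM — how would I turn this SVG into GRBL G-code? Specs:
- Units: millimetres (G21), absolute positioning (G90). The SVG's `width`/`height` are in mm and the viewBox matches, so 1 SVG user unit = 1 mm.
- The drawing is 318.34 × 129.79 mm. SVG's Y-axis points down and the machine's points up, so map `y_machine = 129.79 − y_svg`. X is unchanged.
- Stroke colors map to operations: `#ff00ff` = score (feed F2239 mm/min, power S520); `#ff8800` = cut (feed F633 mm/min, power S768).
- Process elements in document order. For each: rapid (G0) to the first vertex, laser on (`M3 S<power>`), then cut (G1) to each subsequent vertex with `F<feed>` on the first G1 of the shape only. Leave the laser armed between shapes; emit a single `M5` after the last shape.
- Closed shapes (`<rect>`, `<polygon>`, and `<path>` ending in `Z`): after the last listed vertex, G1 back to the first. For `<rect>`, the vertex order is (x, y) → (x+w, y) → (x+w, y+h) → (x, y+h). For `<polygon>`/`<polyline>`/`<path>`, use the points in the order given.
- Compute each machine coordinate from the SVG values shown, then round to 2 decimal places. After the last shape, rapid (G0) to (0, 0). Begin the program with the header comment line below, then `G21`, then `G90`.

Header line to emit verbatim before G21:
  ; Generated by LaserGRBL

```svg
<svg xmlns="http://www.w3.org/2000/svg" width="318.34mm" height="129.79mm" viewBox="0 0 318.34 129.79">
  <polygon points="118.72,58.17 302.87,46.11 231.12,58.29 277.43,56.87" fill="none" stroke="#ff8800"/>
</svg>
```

; Generated by LaserGRBL
G21
G90
G0 X118.72 Y71.62
M3 S768
G1 X302.87 Y83.68 F633
G1 X231.12 Y71.50
G1 X277.43 Y72.92
G1 X118.72 Y71.62
M5
G0 X0.00 Y0.00

viewBox `0 0 318.34 129.79` with mm width/height → 1 unit = 1 mm. Flip: y_m = 129.79 − y_svg.

**Shape 1** — `<polygon>` closed polygon, stroke `#ff8800` → cut (S768, F633). Machine vertices: (118.72,71.62) → (302.87,83.68) → (231.12,71.50) → (277.43,72.92) → (118.72,71.62). Closed: final G1 returns to the first vertex.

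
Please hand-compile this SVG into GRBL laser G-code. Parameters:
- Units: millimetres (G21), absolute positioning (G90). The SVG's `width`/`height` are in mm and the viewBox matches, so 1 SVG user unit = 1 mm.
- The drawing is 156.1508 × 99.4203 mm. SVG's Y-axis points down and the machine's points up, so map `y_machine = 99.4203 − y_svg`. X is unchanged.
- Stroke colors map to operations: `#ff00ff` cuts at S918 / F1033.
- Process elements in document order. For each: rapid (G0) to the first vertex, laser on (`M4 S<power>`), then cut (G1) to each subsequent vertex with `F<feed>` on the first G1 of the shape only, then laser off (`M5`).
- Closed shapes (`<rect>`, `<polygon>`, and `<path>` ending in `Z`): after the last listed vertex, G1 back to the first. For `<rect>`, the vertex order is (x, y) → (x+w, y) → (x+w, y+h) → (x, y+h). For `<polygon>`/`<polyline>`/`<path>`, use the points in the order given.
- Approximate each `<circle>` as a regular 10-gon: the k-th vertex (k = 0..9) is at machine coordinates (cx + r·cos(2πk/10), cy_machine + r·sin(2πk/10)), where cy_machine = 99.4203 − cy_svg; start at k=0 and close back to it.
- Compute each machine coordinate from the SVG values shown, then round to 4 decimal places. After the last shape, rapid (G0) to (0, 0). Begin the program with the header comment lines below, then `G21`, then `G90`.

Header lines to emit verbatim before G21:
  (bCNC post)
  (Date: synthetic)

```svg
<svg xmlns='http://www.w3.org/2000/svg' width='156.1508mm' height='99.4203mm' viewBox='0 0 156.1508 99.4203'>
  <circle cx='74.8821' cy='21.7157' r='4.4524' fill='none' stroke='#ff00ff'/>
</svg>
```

1 u = 1 mm; y_m = 99.4203 − y.

[1] `<circle>` circle, #ff00ff→cut S918 F1033: (79.3345,77.7046) → (78.4842,80.3217) → (76.2580,81.9391) → (73.5062,81.9391) → (71.2800,80.3217) → (70.4297,77.7046) → (71.2800,75.0875) → (73.5062,73.4701) → (76.2580,73.4701) → (78.4842,75.0875) → (79.3345,77.7046) (closed)

(bCNC post)
(Date: synthetic)
G21
G90
G0 X79.3345 Y77.7046
M4 S918
G1 X78.4842 Y80.3217 F1033
G1 X76.2580 Y81.9391
G1 X73.5062 Y81.9391
G1 X71.2800 Y80.3217
G1 X70.4297 Y77.7046
G1 X71.2800 Y75.0875
G1 X73.5062 Y73.4701
G1 X76.2580 Y73.4701
G1 X78.4842 Y75.0875
G1 X79.3345 Y77.7046
M5
G0 X0.0000 Y0.0000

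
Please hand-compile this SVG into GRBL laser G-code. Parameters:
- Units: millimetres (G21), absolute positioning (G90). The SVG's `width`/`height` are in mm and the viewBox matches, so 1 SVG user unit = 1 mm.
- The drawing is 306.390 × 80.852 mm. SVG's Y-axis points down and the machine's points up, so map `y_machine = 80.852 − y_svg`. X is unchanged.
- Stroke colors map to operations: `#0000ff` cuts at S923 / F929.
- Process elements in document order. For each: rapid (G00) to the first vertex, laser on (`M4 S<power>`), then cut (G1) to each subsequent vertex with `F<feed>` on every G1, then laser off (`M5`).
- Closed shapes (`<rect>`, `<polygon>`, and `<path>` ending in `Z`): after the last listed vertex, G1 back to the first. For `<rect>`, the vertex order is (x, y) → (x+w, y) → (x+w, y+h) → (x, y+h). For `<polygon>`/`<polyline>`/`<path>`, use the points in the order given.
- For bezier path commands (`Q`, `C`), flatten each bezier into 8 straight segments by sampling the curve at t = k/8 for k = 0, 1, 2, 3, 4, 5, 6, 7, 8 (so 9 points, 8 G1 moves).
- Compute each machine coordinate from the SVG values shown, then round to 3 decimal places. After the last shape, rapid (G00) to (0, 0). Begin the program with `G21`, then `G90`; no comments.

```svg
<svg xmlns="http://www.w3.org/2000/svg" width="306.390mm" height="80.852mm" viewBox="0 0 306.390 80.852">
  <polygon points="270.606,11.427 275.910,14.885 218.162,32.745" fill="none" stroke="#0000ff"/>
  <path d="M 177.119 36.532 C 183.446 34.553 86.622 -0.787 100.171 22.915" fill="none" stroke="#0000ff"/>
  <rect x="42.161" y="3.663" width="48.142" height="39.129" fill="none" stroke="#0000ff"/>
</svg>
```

Since the viewBox matches the mm dimensions, user units are millimetres directly. The only transform is the Y-flip y_m = 80.852 − y_svg.

Shape 1 is a closed polygon drawn with `<polygon>`. Its stroke #0000ff means cut at S923, F929. After flipping Y the toolpath is (270.606,69.425) → (275.910,65.967) → (218.162,48.107) → (270.606,69.425), returning to the start.

Shape 2 is a cubic bezier drawn with `<path>`. Its stroke #0000ff means cut at S923, F929. After flipping Y the toolpath is (177.119,44.320) → (175.073,46.445) → (165.860,50.616) → (151.980,55.748) → (135.937,60.759) → (120.232,64.566) → (107.368,66.087) → (99.847,64.238) → (100.171,57.937).

Shape 3 is a rectangle drawn with `<rect>`. Its stroke #0000ff means cut at S923, F929. After flipping Y the toolpath is (42.161,77.189) → (90.303,77.189) → (90.303,38.060) → (42.161,38.060) → (42.161,77.189), returning to the start.

G21
G90
G00 X270.606 Y69.425
M4 S923
G1 X275.910 Y65.967 F929
G1 X218.162 Y48.107 F929
G1 X270.606 Y69.425 F929
M5
G00 X177.119 Y44.320
M4 S923
G1 X175.073 Y46.445 F929
G1 X165.860 Y50.616 F929
G1 X151.980 Y55.748 F929
G1 X135.937 Y60.759 F929
G1 X120.232 Y64.566 F929
G1 X107.368 Y66.087 F929
G1 X99.847 Y64.238 F929
G1 X100.171 Y57.937 F929
M5
G00 X42.161 Y77.189
M4 S923
G1 X90.303 Y77.189 F929
G1 X90.303 Y38.060 F929
G1 X42.161 Y38.060 F929
G1 X42.161 Y77.189 F929
M5
G00 X0.000 Y0.000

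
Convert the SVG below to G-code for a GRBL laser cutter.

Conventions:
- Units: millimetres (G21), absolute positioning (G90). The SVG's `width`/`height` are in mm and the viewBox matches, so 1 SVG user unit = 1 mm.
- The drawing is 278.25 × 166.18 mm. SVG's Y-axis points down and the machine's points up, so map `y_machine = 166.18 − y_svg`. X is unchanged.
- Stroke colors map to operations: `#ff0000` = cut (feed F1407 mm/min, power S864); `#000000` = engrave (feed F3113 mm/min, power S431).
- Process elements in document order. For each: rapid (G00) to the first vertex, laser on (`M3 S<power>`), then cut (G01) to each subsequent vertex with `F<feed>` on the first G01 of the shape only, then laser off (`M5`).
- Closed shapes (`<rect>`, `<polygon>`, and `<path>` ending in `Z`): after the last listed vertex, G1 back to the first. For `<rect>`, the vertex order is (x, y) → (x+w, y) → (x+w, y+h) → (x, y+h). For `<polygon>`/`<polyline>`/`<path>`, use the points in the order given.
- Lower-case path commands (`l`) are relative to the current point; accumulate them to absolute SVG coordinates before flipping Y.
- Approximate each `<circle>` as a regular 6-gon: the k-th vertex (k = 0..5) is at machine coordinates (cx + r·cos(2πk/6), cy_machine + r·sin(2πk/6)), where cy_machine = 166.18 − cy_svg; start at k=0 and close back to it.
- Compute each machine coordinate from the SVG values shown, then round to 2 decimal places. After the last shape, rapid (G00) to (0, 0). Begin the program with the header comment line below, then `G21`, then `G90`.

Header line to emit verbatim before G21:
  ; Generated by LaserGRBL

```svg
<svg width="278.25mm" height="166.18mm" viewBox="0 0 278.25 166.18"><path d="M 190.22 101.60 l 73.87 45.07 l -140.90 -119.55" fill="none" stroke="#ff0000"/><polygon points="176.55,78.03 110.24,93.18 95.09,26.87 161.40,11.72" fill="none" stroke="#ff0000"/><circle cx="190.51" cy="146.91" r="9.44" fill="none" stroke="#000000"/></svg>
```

1 u = 1 mm; y_m = 166.18 − y.

[1] `<path>` open polyline, #ff0000→cut S864 F1407: (190.22,64.58) → (264.09,19.51) → (123.19,139.06)

[2] `<polygon>` regular polygon, #ff0000→cut S864 F1407: (176.55,88.15) → (110.24,73.00) → (95.09,139.31) → (161.40,154.46) → (176.55,88.15) (closed)

[3] `<circle>` circle, #000000→engrave S431 F3113: (199.95,19.27) → (195.23,27.45) → (185.79,27.45) → (181.07,19.27) → (185.79,11.09) → (195.23,11.09) → (199.95,19.27) (closed)

; Generated by LaserGRBL
G21
G90
G00 X190.22 Y64.58
M3 S864
G01 X264.09 Y19.51 F1407
G01 X123.19 Y139.06
M5
G00 X176.55 Y88.15
M3 S864
G01 X110.24 Y73.00 F1407
G01 X95.09 Y139.31
G01 X161.40 Y154.46
G01 X176.55 Y88.15
M5
G00 X199.95 Y19.27
M3 S431
G01 X195.23 Y27.45 F3113
G01 X185.79 Y27.45
G01 X181.07 Y19.27
G01 X185.79 Y11.09
G01 X195.23 Y11.09
G01 X199.95 Y19.27
M5
G00 X0.00 Y0.00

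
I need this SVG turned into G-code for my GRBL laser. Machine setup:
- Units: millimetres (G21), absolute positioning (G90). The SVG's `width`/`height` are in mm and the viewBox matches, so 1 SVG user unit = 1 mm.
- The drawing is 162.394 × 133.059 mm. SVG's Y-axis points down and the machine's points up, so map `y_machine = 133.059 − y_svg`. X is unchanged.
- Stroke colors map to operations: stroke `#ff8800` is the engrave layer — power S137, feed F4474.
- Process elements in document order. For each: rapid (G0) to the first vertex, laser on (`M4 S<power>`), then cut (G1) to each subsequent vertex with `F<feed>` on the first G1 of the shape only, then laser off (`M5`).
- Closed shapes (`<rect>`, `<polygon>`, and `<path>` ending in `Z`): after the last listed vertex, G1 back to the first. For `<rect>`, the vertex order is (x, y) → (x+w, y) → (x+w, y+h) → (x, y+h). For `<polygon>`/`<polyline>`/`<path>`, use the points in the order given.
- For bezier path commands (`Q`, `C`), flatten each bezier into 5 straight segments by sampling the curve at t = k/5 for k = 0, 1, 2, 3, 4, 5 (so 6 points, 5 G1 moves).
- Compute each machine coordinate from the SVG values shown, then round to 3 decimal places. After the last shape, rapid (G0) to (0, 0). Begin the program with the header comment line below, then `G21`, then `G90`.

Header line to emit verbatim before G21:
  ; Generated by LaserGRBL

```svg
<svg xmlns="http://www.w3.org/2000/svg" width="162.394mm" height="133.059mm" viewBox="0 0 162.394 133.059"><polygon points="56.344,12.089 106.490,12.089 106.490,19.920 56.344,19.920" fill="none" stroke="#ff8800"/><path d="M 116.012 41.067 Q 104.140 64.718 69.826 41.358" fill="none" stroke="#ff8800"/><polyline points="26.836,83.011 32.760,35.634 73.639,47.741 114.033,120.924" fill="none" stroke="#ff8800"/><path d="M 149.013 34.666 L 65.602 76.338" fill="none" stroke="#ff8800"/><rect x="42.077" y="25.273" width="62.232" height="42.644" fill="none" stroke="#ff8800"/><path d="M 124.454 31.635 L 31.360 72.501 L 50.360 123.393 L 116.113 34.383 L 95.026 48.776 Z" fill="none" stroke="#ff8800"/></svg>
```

Since the viewBox matches the mm dimensions, user units are millimetres directly. The only transform is the Y-flip y_m = 133.059 − y_svg.

Shape 1 is a rectangle drawn with `<polygon>`. Its stroke #ff8800 means engrave at S137, F4474. After flipping Y the toolpath is (56.344,120.970) → (106.490,120.970) → (106.490,113.139) → (56.344,113.139) → (56.344,120.970), returning to the start.

Shape 2 is a quadratic bezier drawn with `<path>`. Its stroke #ff8800 means engrave at S137, F4474. After flipping Y the toolpath is (116.012,91.992) → (110.366,84.412) → (102.924,80.593) → (93.686,80.535) → (82.654,84.237) → (69.826,91.701).

Shape 3 is a open polyline drawn with `<polyline>`. Its stroke #ff8800 means engrave at S137, F4474. After flipping Y the toolpath is (26.836,50.048) → (32.760,97.425) → (73.639,85.318) → (114.033,12.135).

Shape 4 is a line segment drawn with `<path>`. Its stroke #ff8800 means engrave at S137, F4474. After flipping Y the toolpath is (149.013,98.393) → (65.602,56.721).

Shape 5 is a rectangle drawn with `<rect>`. Its stroke #ff8800 means engrave at S137, F4474. After flipping Y the toolpath is (42.077,107.786) → (104.309,107.786) → (104.309,65.142) → (42.077,65.142) → (42.077,107.786), returning to the start.

Shape 6 is a closed polygon drawn with `<path>`. Its stroke #ff8800 means engrave at S137, F4474. After flipping Y the toolpath is (124.454,101.424) → (31.360,60.558) → (50.360,9.666) → (116.113,98.676) → (95.026,84.283) → (124.454,101.424), returning to the start.

; Generated by LaserGRBL
G21
G90
G0 X56.344 Y120.970
M4 S137
G1 X106.490 Y120.970 F4474
G1 X106.490 Y113.139
G1 X56.344 Y113.139
G1 X56.344 Y120.970
M5
G0 X116.012 Y91.992
M4 S137
G1 X110.366 Y84.412 F4474
G1 X102.924 Y80.593
G1 X93.686 Y80.535
G1 X82.654 Y84.237
G1 X69.826 Y91.701
M5
G0 X26.836 Y50.048
M4 S137
G1 X32.760 Y97.425 F4474
G1 X73.639 Y85.318
G1 X114.033 Y12.135
M5
G0 X149.013 Y98.393
M4 S137
G1 X65.602 Y56.721 F4474
M5
G0 X42.077 Y107.786
M4 S137
G1 X104.309 Y107.786 F4474
G1 X104.309 Y65.142
G1 X42.077 Y65.142
G1 X42.077 Y107.786
M5
G0 X124.454 Y101.424
M4 S137
G1 X31.360 Y60.558 F4474
G1 X50.360 Y9.666
G1 X116.113 Y98.676
G1 X95.026 Y84.283
G1 X124.454 Y101.424
M5
G0 X0.000 Y0.000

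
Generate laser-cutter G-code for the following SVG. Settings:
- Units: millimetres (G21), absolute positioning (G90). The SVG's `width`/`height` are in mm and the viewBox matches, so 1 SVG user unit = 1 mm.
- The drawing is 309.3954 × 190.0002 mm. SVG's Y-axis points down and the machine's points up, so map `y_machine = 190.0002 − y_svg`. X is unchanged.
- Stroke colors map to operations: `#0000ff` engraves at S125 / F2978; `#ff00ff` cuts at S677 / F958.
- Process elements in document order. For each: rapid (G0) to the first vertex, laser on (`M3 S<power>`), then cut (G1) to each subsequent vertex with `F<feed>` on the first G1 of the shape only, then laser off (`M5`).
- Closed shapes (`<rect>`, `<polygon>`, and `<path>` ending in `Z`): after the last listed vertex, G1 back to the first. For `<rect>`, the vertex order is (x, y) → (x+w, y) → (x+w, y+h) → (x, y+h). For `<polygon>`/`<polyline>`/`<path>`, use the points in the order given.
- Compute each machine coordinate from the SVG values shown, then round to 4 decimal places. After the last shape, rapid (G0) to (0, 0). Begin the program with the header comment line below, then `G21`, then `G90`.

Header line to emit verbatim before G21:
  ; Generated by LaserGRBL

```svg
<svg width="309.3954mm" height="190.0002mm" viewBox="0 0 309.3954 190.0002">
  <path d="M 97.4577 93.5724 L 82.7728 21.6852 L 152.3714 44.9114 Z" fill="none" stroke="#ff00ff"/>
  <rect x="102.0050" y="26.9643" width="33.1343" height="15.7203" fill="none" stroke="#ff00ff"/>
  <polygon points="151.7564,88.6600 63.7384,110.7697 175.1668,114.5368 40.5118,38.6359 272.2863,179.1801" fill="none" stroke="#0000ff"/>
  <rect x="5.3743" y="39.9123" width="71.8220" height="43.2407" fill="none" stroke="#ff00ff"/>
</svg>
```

Since the viewBox matches the mm dimensions, user units are millimetres directly. The only transform is the Y-flip y_m = 190.0002 − y_svg.

Shape 1 is a regular polygon drawn with `<path>`. Its stroke #ff00ff means cut at S677, F958. After flipping Y the toolpath is (97.4577,96.4278) → (82.7728,168.3150) → (152.3714,145.0888) → (97.4577,96.4278), returning to the start.

Shape 2 is a rectangle drawn with `<rect>`. Its stroke #ff00ff means cut at S677, F958. After flipping Y the toolpath is (102.0050,163.0359) → (135.1393,163.0359) → (135.1393,147.3156) → (102.0050,147.3156) → (102.0050,163.0359), returning to the start.

Shape 3 is a closed polygon drawn with `<polygon>`. Its stroke #0000ff means engrave at S125, F2978. After flipping Y the toolpath is (151.7564,101.3402) → (63.7384,79.2305) → (175.1668,75.4634) → (40.5118,151.3643) → (272.2863,10.8201) → (151.7564,101.3402), returning to the start.

Shape 4 is a rectangle drawn with `<rect>`. Its stroke #ff00ff means cut at S677, F958. After flipping Y the toolpath is (5.3743,150.0879) → (77.1963,150.0879) → (77.1963,106.8472) → (5.3743,106.8472) → (5.3743,150.0879), returning to the start.

; Generated by LaserGRBL
G21
G90
G0 X97.4577 Y96.4278
M3 S677
G1 X82.7728 Y168.3150 F958
G1 X152.3714 Y145.0888
G1 X97.4577 Y96.4278
M5
G0 X102.0050 Y163.0359
M3 S677
G1 X135.1393 Y163.0359 F958
G1 X135.1393 Y147.3156
G1 X102.0050 Y147.3156
G1 X102.0050 Y163.0359
M5
G0 X151.7564 Y101.3402
M3 S125
G1 X63.7384 Y79.2305 F2978
G1 X175.1668 Y75.4634
G1 X40.5118 Y151.3643
G1 X272.2863 Y10.8201
G1 X151.7564 Y101.3402
M5
G0 X5.3743 Y150.0879
M3 S677
G1 X77.1963 Y150.0879 F958
G1 X77.1963 Y106.8472
G1 X5.3743 Y106.8472
G1 X5.3743 Y150.0879
M5
G0 X0.0000 Y0.0000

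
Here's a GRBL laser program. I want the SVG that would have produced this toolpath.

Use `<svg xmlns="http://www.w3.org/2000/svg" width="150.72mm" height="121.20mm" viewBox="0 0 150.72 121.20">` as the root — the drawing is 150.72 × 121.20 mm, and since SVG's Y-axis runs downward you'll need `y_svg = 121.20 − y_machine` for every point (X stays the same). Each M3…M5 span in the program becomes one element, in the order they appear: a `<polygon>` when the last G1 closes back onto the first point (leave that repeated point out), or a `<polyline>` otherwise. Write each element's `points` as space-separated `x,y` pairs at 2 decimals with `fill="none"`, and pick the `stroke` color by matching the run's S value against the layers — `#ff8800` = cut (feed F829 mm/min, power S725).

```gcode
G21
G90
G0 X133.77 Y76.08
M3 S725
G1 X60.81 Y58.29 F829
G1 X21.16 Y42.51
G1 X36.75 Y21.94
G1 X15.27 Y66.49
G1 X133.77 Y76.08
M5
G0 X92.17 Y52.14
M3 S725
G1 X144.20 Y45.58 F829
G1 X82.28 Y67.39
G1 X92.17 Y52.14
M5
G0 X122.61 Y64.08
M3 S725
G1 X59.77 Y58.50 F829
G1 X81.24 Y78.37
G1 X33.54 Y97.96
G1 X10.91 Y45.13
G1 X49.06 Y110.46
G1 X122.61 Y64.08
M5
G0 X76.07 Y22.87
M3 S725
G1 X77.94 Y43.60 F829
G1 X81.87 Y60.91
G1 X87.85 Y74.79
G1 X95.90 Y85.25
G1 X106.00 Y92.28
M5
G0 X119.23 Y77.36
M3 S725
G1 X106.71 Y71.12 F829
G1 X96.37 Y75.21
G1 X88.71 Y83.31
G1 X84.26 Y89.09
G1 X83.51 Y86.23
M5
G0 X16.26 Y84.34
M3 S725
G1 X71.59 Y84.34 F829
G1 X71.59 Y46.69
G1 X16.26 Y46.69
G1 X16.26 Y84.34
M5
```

<svg xmlns="http://www.w3.org/2000/svg" width="150.72mm" height="121.20mm" viewBox="0 0 150.72 121.20">
  <polygon points="133.77,45.12 60.81,62.91 21.16,78.69 36.75,99.26 15.27,54.71" fill="none" stroke="#ff8800"/>
  <polygon points="92.17,69.06 144.20,75.62 82.28,53.81" fill="none" stroke="#ff8800"/>
  <polygon points="122.61,57.12 59.77,62.70 81.24,42.83 33.54,23.24 10.91,76.07 49.06,10.74" fill="none" stroke="#ff8800"/>
  <polyline points="76.07,98.33 77.94,77.60 81.87,60.29 87.85,46.41 95.90,35.95 106.00,28.92" fill="none" stroke="#ff8800"/>
  <polyline points="119.23,43.84 106.71,50.08 96.37,45.99 88.71,37.89 84.26,32.11 83.51,34.97" fill="none" stroke="#ff8800"/>
  <polygon points="16.26,36.86 71.59,36.86 71.59,74.51 16.26,74.51" fill="none" stroke="#ff8800"/>
</svg>

Each laser-on run becomes one SVG element. Flip Y back into SVG space with y_svg = 121.20 − y_machine. Every run uses S725, so all elements get stroke `#ff8800` (cut).

Run 1: The run returns to its start, so emit a `<polygon>` with points (Y-flipped): 133.77,45.12 60.81,62.91 21.16,78.69 36.75,99.26 15.27,54.71.

Run 2: The run returns to its start, so emit a `<polygon>` with points (Y-flipped): 92.17,69.06 144.20,75.62 82.28,53.81.

Run 3: The run returns to its start, so emit a `<polygon>` with points (Y-flipped): 122.61,57.12 59.77,62.70 81.24,42.83 33.54,23.24 10.91,76.07 49.06,10.74.

Run 4: The run is open, so emit a `<polyline>` with points (Y-flipped): 76.07,98.33 77.94,77.60 81.87,60.29 87.85,46.41 95.90,35.95 106.00,28.92.

Run 5: The run is open, so emit a `<polyline>` with points (Y-flipped): 119.23,43.84 106.71,50.08 96.37,45.99 88.71,37.89 84.26,32.11 83.51,34.97.

Run 6: The run returns to its start, so emit a `<polygon>` with points (Y-flipped): 16.26,36.86 71.59,36.86 71.59,74.51 16.26,74.51.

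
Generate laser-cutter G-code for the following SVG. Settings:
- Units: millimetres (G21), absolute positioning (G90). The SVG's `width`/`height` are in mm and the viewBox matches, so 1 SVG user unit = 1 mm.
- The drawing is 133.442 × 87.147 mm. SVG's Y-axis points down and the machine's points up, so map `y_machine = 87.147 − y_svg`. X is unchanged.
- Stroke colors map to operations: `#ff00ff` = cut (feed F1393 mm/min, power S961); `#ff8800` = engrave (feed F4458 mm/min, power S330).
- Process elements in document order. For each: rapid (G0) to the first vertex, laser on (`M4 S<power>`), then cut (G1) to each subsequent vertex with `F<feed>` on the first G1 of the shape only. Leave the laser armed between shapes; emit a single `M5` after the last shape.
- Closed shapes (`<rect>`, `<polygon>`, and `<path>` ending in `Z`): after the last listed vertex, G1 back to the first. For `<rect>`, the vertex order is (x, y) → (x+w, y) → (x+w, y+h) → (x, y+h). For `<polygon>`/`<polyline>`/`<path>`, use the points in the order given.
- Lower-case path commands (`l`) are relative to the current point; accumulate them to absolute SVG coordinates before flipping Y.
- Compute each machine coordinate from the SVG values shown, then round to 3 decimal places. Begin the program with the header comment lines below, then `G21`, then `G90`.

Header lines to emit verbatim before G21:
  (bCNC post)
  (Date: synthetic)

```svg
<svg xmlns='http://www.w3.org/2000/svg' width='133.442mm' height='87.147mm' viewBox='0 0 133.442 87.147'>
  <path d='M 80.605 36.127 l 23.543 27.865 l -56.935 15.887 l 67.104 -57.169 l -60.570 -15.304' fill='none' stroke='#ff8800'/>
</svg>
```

viewBox `0 0 133.442 87.147` with mm width/height → 1 unit = 1 mm. Flip: y_m = 87.147 − y_svg.

**Shape 1** — `<path>` open polyline, stroke `#ff8800` → engrave (S330, F4458). Machine vertices: (80.605,51.020) → (104.148,23.155) → (47.213,7.268) → (114.317,64.437) → (53.747,79.741). Open path.

(bCNC post)
(Date: synthetic)
G21
G90
G0 X80.605 Y51.020
M4 S330
G1 X104.148 Y23.155 F4458
G1 X47.213 Y7.268
G1 X114.317 Y64.437
G1 X53.747 Y79.741
M5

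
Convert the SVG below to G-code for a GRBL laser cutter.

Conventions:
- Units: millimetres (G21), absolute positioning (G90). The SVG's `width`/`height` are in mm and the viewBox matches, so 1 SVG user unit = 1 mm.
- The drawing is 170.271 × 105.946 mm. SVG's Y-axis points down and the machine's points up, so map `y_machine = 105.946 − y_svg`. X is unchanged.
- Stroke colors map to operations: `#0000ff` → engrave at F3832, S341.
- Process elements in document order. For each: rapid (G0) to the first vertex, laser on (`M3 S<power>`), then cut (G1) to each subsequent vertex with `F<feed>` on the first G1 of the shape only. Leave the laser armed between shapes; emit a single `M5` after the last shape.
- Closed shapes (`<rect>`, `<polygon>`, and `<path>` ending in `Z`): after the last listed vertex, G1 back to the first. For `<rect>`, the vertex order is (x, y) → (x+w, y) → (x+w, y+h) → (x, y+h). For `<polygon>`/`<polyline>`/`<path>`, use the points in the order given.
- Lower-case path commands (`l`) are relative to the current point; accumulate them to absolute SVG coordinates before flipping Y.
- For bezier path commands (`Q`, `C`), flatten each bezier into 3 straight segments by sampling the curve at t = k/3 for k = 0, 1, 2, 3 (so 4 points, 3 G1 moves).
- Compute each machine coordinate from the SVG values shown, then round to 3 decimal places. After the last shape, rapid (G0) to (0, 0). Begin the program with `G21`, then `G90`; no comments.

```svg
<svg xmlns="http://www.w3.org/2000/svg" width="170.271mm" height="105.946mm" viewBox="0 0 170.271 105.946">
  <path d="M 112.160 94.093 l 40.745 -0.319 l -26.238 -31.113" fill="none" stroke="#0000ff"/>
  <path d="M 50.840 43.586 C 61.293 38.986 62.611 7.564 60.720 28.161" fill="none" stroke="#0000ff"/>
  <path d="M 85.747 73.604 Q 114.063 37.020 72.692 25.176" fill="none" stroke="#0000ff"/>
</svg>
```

G21
G90
G0 X112.160 Y11.853
M3 S341
G1 X152.905 Y12.172 F3832
G1 X126.667 Y43.285
G0 X50.840 Y62.360
M3 S341
G1 X58.467 Y72.981 F3832
G1 X61.322 Y83.962
G1 X60.720 Y77.785
G0 X85.747 Y32.342
M3 S341
G1 X96.881 Y53.982 F3832
G1 X92.530 Y70.125
G1 X72.692 Y80.770
M5
G0 X0.000 Y0.000

Since the viewBox matches the mm dimensions, user units are millimetres directly. The only transform is the Y-flip y_m = 105.946 − y_svg.

Shape 1 is a open polyline drawn with `<path>`. Its stroke #0000ff means engrave at S341, F3832. After flipping Y the toolpath is (112.160,11.853) → (152.905,12.172) → (126.667,43.285).

Shape 2 is a cubic bezier drawn with `<path>`. Its stroke #0000ff means engrave at S341, F3832. After flipping Y the toolpath is (50.840,62.360) → (58.467,72.981) → (61.322,83.962) → (60.720,77.785).

Shape 3 is a quadratic bezier drawn with `<path>`. Its stroke #0000ff means engrave at S341, F3832. After flipping Y the toolpath is (85.747,32.342) → (96.881,53.982) → (92.530,70.125) → (72.692,80.770).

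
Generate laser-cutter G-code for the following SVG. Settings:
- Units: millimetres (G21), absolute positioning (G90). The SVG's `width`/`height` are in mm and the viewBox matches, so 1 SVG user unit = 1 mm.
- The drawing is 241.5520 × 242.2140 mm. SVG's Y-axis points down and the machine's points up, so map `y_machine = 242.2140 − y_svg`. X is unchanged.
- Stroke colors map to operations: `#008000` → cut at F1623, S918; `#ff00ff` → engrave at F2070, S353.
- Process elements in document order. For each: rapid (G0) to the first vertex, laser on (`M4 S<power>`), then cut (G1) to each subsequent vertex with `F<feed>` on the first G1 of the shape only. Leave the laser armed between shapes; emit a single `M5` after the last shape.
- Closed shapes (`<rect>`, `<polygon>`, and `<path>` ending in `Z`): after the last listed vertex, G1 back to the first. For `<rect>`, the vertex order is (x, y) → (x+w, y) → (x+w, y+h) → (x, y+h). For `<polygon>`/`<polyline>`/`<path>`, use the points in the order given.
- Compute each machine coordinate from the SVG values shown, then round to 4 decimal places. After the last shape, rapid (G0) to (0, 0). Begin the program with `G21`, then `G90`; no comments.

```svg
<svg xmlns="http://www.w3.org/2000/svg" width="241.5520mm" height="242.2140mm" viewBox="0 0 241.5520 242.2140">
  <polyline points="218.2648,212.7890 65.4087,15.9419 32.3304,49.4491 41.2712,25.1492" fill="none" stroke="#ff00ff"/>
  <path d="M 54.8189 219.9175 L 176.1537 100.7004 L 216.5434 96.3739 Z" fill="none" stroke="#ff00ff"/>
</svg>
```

G21
G90
G0 X218.2648 Y29.4250
M4 S353
G1 X65.4087 Y226.2721 F2070
G1 X32.3304 Y192.7649
G1 X41.2712 Y217.0648
G0 X54.8189 Y22.2965
M4 S353
G1 X176.1537 Y141.5136 F2070
G1 X216.5434 Y145.8401
G1 X54.8189 Y22.2965
M5
G0 X0.0000 Y0.0000

1 u = 1 mm; y_m = 242.2140 − y.

[1] `<polyline>` open polyline, #ff00ff→engrave S353 F2070: (218.2648,29.4250) → (65.4087,226.2721) → (32.3304,192.7649) → (41.2712,217.0648)

[2] `<path>` closed polygon, #ff00ff→engrave S353 F2070: (54.8189,22.2965) → (176.1537,141.5136) → (216.5434,145.8401) → (54.8189,22.2965) (closed)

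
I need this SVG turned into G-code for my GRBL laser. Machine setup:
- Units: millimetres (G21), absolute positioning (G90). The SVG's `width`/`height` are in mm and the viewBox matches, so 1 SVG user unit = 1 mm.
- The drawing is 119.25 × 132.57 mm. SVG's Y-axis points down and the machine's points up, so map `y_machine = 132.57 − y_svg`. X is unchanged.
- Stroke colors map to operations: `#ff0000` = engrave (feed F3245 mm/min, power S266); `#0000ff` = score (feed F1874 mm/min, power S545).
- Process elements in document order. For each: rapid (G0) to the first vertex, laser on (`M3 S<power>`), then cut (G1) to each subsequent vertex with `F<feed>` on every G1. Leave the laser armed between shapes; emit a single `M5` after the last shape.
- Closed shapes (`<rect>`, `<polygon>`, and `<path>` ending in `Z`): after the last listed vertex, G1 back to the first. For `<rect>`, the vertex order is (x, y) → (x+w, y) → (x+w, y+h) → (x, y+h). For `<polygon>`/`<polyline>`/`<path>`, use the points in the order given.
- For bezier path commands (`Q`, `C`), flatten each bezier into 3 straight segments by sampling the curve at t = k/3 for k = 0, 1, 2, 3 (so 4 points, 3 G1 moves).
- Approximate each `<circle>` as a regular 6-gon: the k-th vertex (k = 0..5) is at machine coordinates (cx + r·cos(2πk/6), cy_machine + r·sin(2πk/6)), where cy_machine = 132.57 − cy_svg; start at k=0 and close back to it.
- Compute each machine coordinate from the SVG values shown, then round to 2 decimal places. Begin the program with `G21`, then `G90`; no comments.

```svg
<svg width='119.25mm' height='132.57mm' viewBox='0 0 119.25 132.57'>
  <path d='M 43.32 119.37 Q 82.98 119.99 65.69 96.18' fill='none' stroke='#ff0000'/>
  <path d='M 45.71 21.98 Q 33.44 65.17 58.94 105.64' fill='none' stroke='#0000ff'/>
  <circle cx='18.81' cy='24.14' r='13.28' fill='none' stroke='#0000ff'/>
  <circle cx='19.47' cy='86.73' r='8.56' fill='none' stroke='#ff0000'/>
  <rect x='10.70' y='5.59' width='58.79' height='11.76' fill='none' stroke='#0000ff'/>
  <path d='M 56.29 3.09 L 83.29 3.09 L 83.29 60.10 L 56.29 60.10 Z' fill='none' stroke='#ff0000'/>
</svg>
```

G21
G90
G0 X43.32 Y13.20
M3 S266
G1 X63.43 Y15.50 F3245
G1 X70.89 Y23.23 F3245
G1 X65.69 Y36.39 F3245
G0 X45.71 Y110.59
M3 S545
G1 X41.73 Y82.10 F1874
G1 X46.14 Y54.21 F1874
G1 X58.94 Y26.93 F1874
G0 X32.09 Y108.43
M3 S545
G1 X25.45 Y119.93 F1874
G1 X12.17 Y119.93 F1874
G1 X5.53 Y108.43 F1874
G1 X12.17 Y96.93 F1874
G1 X25.45 Y96.93 F1874
G1 X32.09 Y108.43 F1874
G0 X28.03 Y45.84
M3 S266
G1 X23.75 Y53.25 F3245
G1 X15.19 Y53.25 F3245
G1 X10.91 Y45.84 F3245
G1 X15.19 Y38.43 F3245
G1 X23.75 Y38.43 F3245
G1 X28.03 Y45.84 F3245
G0 X10.70 Y126.98
M3 S545
G1 X69.49 Y126.98 F1874
G1 X69.49 Y115.22 F1874
G1 X10.70 Y115.22 F1874
G1 X10.70 Y126.98 F1874
G0 X56.29 Y129.48
M3 S266
G1 X83.29 Y129.48 F3245
G1 X83.29 Y72.47 F3245
G1 X56.29 Y72.47 F3245
G1 X56.29 Y129.48 F3245
M5

Since the viewBox matches the mm dimensions, user units are millimetres directly. The only transform is the Y-flip y_m = 132.57 − y_svg.

Shape 1 is a quadratic bezier drawn with `<path>`. Its stroke #ff0000 means engrave at S266, F3245. After flipping Y the toolpath is (43.32,13.20) → (63.43,15.50) → (70.89,23.23) → (65.69,36.39).

Shape 2 is a quadratic bezier drawn with `<path>`. Its stroke #0000ff means score at S545, F1874. After flipping Y the toolpath is (45.71,110.59) → (41.73,82.10) → (46.14,54.21) → (58.94,26.93).

Shape 3 is a circle drawn with `<circle>`. Its stroke #0000ff means score at S545, F1874. After flipping Y the toolpath is (32.09,108.43) → (25.45,119.93) → (12.17,119.93) → (5.53,108.43) → (12.17,96.93) → (25.45,96.93) → (32.09,108.43), returning to the start.

Shape 4 is a circle drawn with `<circle>`. Its stroke #ff0000 means engrave at S266, F3245. After flipping Y the toolpath is (28.03,45.84) → (23.75,53.25) → (15.19,53.25) → (10.91,45.84) → (15.19,38.43) → (23.75,38.43) → (28.03,45.84), returning to the start.

Shape 5 is a rectangle drawn with `<rect>`. Its stroke #0000ff means score at S545, F1874. After flipping Y the toolpath is (10.70,126.98) → (69.49,126.98) → (69.49,115.22) → (10.70,115.22) → (10.70,126.98), returning to the start.

Shape 6 is a rectangle drawn with `<path>`. Its stroke #ff0000 means engrave at S266, F3245. After flipping Y the toolpath is (56.29,129.48) → (83.29,129.48) → (83.29,72.47) → (56.29,72.47) → (56.29,129.48), returning to the start.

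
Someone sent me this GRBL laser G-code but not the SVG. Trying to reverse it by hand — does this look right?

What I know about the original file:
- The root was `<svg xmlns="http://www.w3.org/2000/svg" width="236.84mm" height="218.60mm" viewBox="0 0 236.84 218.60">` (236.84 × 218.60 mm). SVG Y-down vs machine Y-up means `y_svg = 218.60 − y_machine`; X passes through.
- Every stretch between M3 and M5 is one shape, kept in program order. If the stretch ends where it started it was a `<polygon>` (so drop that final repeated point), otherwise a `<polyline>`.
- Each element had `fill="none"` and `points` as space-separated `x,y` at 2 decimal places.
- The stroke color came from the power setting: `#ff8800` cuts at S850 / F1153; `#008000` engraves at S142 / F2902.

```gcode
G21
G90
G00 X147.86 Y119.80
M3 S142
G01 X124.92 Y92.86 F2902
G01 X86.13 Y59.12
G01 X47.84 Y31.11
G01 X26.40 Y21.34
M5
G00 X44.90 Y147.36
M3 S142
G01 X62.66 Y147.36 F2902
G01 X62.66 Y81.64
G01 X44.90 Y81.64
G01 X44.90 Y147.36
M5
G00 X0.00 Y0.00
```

y_svg = 218.60 − y_m. Every run uses S142, so all elements get stroke `#008000` (engrave).

[1] open run; points: 147.86,98.80 124.92,125.74 86.13,159.48 47.84,187.49 26.40,197.26

[2] closed run; points: 44.90,71.24 62.66,71.24 62.66,136.96 44.90,136.96

<svg xmlns="http://www.w3.org/2000/svg" width="236.84mm" height="218.60mm" viewBox="0 0 236.84 218.60">
  <polyline points="147.86,98.80 124.92,125.74 86.13,159.48 47.84,187.49 26.40,197.26" fill="none" stroke="#008000"/>
  <polygon points="44.90,71.24 62.66,71.24 62.66,136.96 44.90,136.96" fill="none" stroke="#008000"/>
</svg>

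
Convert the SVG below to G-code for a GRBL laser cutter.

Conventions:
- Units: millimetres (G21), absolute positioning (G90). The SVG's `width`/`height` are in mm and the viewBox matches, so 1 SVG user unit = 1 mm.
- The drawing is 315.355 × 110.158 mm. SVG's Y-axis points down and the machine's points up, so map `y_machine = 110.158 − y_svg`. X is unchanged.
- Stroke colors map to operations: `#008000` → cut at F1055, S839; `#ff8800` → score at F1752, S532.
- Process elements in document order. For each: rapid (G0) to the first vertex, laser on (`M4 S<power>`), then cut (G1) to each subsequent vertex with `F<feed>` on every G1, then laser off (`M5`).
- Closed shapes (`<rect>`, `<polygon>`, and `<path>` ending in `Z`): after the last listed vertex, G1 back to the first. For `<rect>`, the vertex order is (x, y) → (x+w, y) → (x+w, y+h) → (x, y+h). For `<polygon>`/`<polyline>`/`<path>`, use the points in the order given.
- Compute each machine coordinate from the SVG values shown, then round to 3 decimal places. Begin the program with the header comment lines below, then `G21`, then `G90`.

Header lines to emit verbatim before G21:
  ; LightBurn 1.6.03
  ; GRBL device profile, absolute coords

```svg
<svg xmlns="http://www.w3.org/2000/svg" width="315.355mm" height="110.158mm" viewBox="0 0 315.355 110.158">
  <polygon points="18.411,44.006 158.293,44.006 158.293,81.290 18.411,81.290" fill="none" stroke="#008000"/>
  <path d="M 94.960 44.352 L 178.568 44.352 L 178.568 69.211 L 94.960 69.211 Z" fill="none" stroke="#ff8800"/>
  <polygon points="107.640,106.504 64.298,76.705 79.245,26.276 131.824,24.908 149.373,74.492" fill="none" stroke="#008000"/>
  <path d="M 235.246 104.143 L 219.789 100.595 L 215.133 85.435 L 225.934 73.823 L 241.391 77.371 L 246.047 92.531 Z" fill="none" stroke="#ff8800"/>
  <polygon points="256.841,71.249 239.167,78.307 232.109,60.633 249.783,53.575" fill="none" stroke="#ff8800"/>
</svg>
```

; LightBurn 1.6.03
; GRBL device profile, absolute coords
G21
G90
G0 X18.411 Y66.152
M4 S839
G1 X158.293 Y66.152 F1055
G1 X158.293 Y28.868 F1055
G1 X18.411 Y28.868 F1055
G1 X18.411 Y66.152 F1055
M5
G0 X94.960 Y65.806
M4 S532
G1 X178.568 Y65.806 F1752
G1 X178.568 Y40.947 F1752
G1 X94.960 Y40.947 F1752
G1 X94.960 Y65.806 F1752
M5
G0 X107.640 Y3.654
M4 S839
G1 X64.298 Y33.453 F1055
G1 X79.245 Y83.882 F1055
G1 X131.824 Y85.250 F1055
G1 X149.373 Y35.666 F1055
G1 X107.640 Y3.654 F1055
M5
G0 X235.246 Y6.015
M4 S532
G1 X219.789 Y9.563 F1752
G1 X215.133 Y24.723 F1752
G1 X225.934 Y36.335 F1752
G1 X241.391 Y32.787 F1752
G1 X246.047 Y17.627 F1752
G1 X235.246 Y6.015 F1752
M5
G0 X256.841 Y38.909
M4 S532
G1 X239.167 Y31.851 F1752
G1 X232.109 Y49.525 F1752
G1 X249.783 Y56.583 F1752
G1 X256.841 Y38.909 F1752
M5

1 u = 1 mm; y_m = 110.158 − y.

[1] `<polygon>` rectangle, #008000→cut S839 F1055: (18.411,66.152) → (158.293,66.152) → (158.293,28.868) → (18.411,28.868) → (18.411,66.152) (closed)

[2] `<path>` rectangle, #ff8800→score S532 F1752: (94.960,65.806) → (178.568,65.806) → (178.568,40.947) → (94.960,40.947) → (94.960,65.806) (closed)

[3] `<polygon>` regular polygon, #008000→cut S839 F1055: (107.640,3.654) → (64.298,33.453) → (79.245,83.882) → (131.824,85.250) → (149.373,35.666) → (107.640,3.654) (closed)

[4] `<path>` regular polygon, #ff8800→score S532 F1752: (235.246,6.015) → (219.789,9.563) → (215.133,24.723) → (225.934,36.335) → (241.391,32.787) → (246.047,17.627) → (235.246,6.015) (closed)

[5] `<polygon>` regular polygon, #ff8800→score S532 F1752: (256.841,38.909) → (239.167,31.851) → (232.109,49.525) → (249.783,56.583) → (256.841,38.909) (closed)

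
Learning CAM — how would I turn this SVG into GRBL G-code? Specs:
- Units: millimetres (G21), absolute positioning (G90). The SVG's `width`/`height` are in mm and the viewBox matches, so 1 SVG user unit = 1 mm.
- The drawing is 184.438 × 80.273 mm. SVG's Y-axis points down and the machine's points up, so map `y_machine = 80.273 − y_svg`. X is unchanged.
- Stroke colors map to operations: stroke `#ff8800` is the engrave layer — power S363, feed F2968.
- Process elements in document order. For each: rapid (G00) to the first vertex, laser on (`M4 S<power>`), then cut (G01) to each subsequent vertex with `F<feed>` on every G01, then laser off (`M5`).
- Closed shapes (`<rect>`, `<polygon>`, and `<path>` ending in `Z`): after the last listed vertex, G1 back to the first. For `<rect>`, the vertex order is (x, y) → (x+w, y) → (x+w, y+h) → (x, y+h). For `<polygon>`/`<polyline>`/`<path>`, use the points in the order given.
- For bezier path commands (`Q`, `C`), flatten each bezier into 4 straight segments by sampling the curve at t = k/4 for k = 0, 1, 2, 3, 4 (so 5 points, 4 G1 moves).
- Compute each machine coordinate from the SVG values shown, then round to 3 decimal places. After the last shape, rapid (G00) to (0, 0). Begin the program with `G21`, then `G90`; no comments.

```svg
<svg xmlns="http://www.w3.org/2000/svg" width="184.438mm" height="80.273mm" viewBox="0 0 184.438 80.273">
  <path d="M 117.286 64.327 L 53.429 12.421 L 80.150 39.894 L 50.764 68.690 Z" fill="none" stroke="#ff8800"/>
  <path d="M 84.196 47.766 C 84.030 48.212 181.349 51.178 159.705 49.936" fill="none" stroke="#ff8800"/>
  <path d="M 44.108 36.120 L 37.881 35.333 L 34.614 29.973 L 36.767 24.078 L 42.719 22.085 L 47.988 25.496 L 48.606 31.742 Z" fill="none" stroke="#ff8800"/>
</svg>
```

Since the viewBox matches the mm dimensions, user units are millimetres directly. The only transform is the Y-flip y_m = 80.273 − y_svg.

Shape 1 is a closed polygon drawn with `<path>`. Its stroke #ff8800 means engrave at S363, F2968. After flipping Y the toolpath is (117.286,15.946) → (53.429,67.852) → (80.150,40.379) → (50.764,11.583) → (117.286,15.946), returning to the start.

Shape 2 is a cubic bezier drawn with `<path>`. Its stroke #ff8800 means engrave at S363, F2968. After flipping Y the toolpath is (84.196,32.507) → (98.968,31.805) → (130.005,30.789) → (157.014,30.089) → (159.705,30.337).

Shape 3 is a regular polygon drawn with `<path>`. Its stroke #ff8800 means engrave at S363, F2968. After flipping Y the toolpath is (44.108,44.153) → (37.881,44.940) → (34.614,50.300) → (36.767,56.195) → (42.719,58.188) → (47.988,54.777) → (48.606,48.531) → (44.108,44.153), returning to the start.

G21
G90
G00 X117.286 Y15.946
M4 S363
G01 X53.429 Y67.852 F2968
G01 X80.150 Y40.379 F2968
G01 X50.764 Y11.583 F2968
G01 X117.286 Y15.946 F2968
M5
G00 X84.196 Y32.507
M4 S363
G01 X98.968 Y31.805 F2968
G01 X130.005 Y30.789 F2968
G01 X157.014 Y30.089 F2968
G01 X159.705 Y30.337 F2968
M5
G00 X44.108 Y44.153
M4 S363
G01 X37.881 Y44.940 F2968
G01 X34.614 Y50.300 F2968
G01 X36.767 Y56.195 F2968
G01 X42.719 Y58.188 F2968
G01 X47.988 Y54.777 F2968
G01 X48.606 Y48.531 F2968
G01 X44.108 Y44.153 F2968
M5
G00 X0.000 Y0.000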